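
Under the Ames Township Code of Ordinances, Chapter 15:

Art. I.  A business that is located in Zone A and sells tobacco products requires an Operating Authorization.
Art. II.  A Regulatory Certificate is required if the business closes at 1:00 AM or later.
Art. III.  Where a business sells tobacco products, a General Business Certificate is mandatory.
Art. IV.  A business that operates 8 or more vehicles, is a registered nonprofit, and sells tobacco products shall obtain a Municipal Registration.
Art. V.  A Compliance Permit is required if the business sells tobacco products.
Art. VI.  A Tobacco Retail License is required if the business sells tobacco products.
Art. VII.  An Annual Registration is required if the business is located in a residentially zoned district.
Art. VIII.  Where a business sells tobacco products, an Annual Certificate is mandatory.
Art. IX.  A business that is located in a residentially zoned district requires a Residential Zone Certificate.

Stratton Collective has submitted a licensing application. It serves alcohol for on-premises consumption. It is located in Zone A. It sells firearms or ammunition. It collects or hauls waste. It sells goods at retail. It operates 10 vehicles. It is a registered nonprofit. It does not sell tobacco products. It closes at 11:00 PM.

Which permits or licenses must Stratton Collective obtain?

Art. I. is located in Zone A; does not sell tobacco products → Operating Authorization not required.
Art. II. closes 11:00 PM, at/before 1:00 AM → Regulatory Certificate not required.
Art. III. does not sell tobacco products → General Business Certificate not required.
Art. IV. vehicles 10 ≥ 8; is a registered nonprofit; does not sell tobacco products → Municipal Registration not required.
Art. V. does not sell tobacco products → Compliance Permit not required.
Art. VI. does not sell tobacco products → Tobacco Retail License not required.
Art. VII. is located in Zone A (not: is located in a residentially zoned district) → Annual Registration not required.
Art. VIII. does not sell tobacco products → Annual Certificate not required.
Art. IX. is located in Zone A (not: is located in a residentially zoned district) → Residential Zone Certificate not required.

None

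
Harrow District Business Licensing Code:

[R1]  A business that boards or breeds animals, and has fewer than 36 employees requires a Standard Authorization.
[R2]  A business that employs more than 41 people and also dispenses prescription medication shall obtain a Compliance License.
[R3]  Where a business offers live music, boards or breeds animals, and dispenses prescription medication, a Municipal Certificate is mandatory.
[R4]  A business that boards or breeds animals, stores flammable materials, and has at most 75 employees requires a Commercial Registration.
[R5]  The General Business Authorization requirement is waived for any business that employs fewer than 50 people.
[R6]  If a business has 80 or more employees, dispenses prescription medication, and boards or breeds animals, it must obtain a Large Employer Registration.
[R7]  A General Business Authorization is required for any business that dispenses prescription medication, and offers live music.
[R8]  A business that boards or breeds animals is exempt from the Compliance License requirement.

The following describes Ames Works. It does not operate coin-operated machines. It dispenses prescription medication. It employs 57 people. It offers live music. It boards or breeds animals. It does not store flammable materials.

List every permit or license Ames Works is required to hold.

General Business Authorization, Municipal Certificate

[R1] boards or breeds animals; employees 57 ≥ 36 → Standard Authorization not required.
[R2] employees 57 > 41; dispenses prescription medication → Compliance License required.
[R3] offers live music; boards or breeds animals; dispenses prescription medication → Municipal Certificate required.
[R4] boards or breeds animals; does not store flammable materials; employees 57 ≤ 75 → Commercial Registration not required.
[R5] employees 57 ≥ 50 → General Business Authorization exemption does not apply.
[R6] employees 57 < 80; dispenses prescription medication; boards or breeds animals → Large Employer Registration not required.
[R7] dispenses prescription medication; offers live music → General Business Authorization required.
[R8] boards or breeds animals → exempt from Compliance License.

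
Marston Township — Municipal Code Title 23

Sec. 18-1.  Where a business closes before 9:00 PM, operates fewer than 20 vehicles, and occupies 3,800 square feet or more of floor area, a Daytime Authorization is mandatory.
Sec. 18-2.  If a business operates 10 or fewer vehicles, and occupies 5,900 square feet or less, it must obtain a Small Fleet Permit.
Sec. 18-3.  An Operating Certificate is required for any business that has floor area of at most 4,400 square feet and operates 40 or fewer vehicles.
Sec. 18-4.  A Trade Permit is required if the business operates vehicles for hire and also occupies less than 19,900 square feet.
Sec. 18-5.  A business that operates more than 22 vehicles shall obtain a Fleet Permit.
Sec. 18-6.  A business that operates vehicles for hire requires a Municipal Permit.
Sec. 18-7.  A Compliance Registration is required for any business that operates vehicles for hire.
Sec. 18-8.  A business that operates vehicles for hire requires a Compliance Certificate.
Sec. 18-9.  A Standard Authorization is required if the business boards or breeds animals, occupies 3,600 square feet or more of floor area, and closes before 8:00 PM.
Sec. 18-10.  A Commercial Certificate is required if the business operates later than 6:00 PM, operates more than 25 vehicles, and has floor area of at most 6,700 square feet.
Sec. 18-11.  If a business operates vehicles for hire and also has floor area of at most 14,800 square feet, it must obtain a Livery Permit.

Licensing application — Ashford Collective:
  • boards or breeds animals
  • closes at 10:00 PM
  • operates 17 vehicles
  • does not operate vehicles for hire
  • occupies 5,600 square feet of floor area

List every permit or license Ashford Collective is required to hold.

None

Sec. 18-1. closes 10:00 PM, after 9:00 PM; vehicles 17 < 20; floor area 5,600 square feet ≥ 3,800 square feet → Daytime Authorization not required.
Sec. 18-2. vehicles 17 > 10; floor area 5,600 square feet ≤ 5,900 square feet → Small Fleet Permit not required.
Sec. 18-3. floor area 5,600 square feet > 4,400 square feet; vehicles 17 ≤ 40 → Operating Certificate not required.
Sec. 18-4. does not operate vehicles for hire; floor area 5,600 square feet < 19,900 square feet → Trade Permit not required.
Sec. 18-5. vehicles 17 ≤ 22 → Fleet Permit not required.
Sec. 18-6. does not operate vehicles for hire → Municipal Permit not required.
Sec. 18-7. does not operate vehicles for hire → Compliance Registration not required.
Sec. 18-8. does not operate vehicles for hire → Compliance Certificate not required.
Sec. 18-9. boards or breeds animals; floor area 5,600 square feet ≥ 3,600 square feet; closes 10:00 PM, after 8:00 PM → Standard Authorization not required.
Sec. 18-10. closes 10:00 PM, after 6:00 PM; vehicles 17 ≤ 25; floor area 5,600 square feet ≤ 6,700 square feet → Commercial Certificate not required.
Sec. 18-11. does not operate vehicles for hire; floor area 5,600 square feet ≤ 14,800 square feet → Livery Permit not required.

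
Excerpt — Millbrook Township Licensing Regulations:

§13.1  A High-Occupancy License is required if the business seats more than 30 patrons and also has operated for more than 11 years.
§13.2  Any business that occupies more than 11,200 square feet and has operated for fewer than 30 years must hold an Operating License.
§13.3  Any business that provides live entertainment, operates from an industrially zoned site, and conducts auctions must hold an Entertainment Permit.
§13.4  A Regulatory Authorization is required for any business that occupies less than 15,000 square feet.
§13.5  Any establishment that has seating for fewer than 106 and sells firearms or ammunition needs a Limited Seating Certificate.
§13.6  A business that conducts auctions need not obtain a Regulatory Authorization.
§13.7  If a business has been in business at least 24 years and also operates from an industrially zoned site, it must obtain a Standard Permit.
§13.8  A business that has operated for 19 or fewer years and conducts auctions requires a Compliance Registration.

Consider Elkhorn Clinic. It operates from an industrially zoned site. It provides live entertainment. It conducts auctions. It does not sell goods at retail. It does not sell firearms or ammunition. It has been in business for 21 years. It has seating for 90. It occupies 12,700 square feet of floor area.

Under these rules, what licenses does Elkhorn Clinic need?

§13.1 seating 90 > 30; years in business 21 > 11 → High-Occupancy License required.
§13.2 floor area 12,700 square feet > 11,200 square feet; years in business 21 < 30 → Operating License required.
§13.3 provides live entertainment; operates from an industrially zoned site; conducts auctions → Entertainment Permit required.
§13.4 floor area 12,700 square feet < 15,000 square feet → Regulatory Authorization required.
§13.5 seating 90 < 106; does not sell firearms or ammunition → Limited Seating Certificate not required.
§13.6 conducts auctions → exempt from Regulatory Authorization.
§13.7 years in business 21 < 24; operates from an industrially zoned site → Standard Permit not required.
§13.8 years in business 21 > 19; conducts auctions → Compliance Registration not required.

Entertainment Permit, High-Occupancy License, Operating License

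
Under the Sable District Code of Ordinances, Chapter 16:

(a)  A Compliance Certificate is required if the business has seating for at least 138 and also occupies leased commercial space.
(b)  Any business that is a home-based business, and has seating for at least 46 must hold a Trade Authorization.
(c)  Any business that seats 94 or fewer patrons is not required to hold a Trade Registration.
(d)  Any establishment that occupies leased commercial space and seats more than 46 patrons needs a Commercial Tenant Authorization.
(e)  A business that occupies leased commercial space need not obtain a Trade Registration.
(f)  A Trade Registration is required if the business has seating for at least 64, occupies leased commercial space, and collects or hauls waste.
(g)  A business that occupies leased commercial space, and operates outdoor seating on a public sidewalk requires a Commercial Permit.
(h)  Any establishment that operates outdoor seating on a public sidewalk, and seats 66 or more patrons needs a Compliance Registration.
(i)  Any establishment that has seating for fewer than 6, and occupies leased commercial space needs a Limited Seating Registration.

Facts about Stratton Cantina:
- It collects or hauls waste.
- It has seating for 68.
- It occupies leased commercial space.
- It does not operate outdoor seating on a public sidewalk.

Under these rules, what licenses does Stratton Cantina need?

(a) seating 68 < 138; occupies leased commercial space → Compliance Certificate not required.
(b) occupies leased commercial space (not: is a home-based business); seating 68 ≥ 46 → Trade Authorization not required.
(c) seating 68 ≤ 94 → exempt from Trade Registration.
(d) occupies leased commercial space; seating 68 > 46 → Commercial Tenant Authorization required.
(e) occupies leased commercial space → exempt from Trade Registration.
(f) seating 68 ≥ 64; occupies leased commercial space; collects or hauls waste → Trade Registration required.
(g) occupies leased commercial space; does not operate outdoor seating on a public sidewalk → Commercial Permit not required.
(h) does not operate outdoor seating on a public sidewalk; seating 68 ≥ 66 → Compliance Registration not required.
(i) seating 68 ≥ 6; occupies leased commercial space → Limited Seating Registration not required.

Commercial Tenant Authorization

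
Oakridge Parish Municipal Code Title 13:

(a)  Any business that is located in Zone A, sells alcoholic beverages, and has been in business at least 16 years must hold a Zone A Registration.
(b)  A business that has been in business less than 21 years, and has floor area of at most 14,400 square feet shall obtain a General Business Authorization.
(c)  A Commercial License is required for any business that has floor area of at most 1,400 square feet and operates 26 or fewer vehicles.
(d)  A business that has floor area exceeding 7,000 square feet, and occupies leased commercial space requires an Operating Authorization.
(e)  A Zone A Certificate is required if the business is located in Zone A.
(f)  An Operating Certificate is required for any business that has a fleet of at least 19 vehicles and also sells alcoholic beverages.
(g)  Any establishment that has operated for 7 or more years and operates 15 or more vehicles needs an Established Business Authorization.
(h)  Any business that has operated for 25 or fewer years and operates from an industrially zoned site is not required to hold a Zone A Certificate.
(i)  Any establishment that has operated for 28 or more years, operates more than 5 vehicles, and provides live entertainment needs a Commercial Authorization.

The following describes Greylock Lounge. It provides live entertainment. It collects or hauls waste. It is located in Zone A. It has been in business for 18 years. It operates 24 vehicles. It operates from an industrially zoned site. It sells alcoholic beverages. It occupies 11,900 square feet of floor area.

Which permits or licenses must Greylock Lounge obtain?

(a) is located in Zone A; sells alcoholic beverages; years in business 18 ≥ 16 → Zone A Registration required.
(b) years in business 18 < 21; floor area 11,900 square feet ≤ 14,400 square feet → General Business Authorization required.
(c) floor area 11,900 square feet > 1,400 square feet; vehicles 24 ≤ 26 → Commercial License not required.
(d) floor area 11,900 square feet > 7,000 square feet; operates from an industrially zoned site (not: occupies leased commercial space) → Operating Authorization not required.
(e) is located in Zone A → Zone A Certificate required.
(f) vehicles 24 ≥ 19; sells alcoholic beverages → Operating Certificate required.
(g) years in business 18 ≥ 7; vehicles 24 ≥ 15 → Established Business Authorization required.
(h) years in business 18 ≤ 25; operates from an industrially zoned site → exempt from Zone A Certificate.
(i) years in business 18 < 28; vehicles 24 > 5; provides live entertainment → Commercial Authorization not required.

Established Business Authorization, General Business Authorization, Operating Certificate, Zone A Registration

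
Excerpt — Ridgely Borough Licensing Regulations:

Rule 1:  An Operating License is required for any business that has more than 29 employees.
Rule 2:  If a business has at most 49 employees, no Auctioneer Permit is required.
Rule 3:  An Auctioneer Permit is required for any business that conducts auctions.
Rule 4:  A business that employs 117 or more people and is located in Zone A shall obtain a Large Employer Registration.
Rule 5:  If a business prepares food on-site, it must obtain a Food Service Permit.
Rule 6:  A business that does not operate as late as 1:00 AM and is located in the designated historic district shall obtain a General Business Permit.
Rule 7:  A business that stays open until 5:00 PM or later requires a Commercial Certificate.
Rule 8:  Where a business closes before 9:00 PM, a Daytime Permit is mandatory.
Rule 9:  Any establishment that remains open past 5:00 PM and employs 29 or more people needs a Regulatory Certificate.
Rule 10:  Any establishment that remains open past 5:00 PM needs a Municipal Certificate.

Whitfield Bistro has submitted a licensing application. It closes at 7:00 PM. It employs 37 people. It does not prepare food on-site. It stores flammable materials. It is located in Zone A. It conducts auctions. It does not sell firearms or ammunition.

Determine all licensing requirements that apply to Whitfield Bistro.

Rule 1: employees 37 > 29 → Operating License required.
Rule 2: employees 37 ≤ 49 → exempt from Auctioneer Permit.
Rule 3: conducts auctions → Auctioneer Permit required.
Rule 4: employees 37 < 117; is located in Zone A → Large Employer Registration not required.
Rule 5: does not prepare food on-site → Food Service Permit not required.
Rule 6: closes 7:00 PM, at/before 1:00 AM; is located in Zone A (not: is located in the designated historic district) → General Business Permit not required.
Rule 7: closes 7:00 PM, after 5:00 PM → Commercial Certificate required.
Rule 8: closes 7:00 PM, at/before 9:00 PM → Daytime Permit required.
Rule 9: closes 7:00 PM, after 5:00 PM; employees 37 ≥ 29 → Regulatory Certificate required.
Rule 10: closes 7:00 PM, after 5:00 PM → Municipal Certificate required.

Commercial Certificate, Daytime Permit, Municipal Certificate, Operating License, Regulatory Certificate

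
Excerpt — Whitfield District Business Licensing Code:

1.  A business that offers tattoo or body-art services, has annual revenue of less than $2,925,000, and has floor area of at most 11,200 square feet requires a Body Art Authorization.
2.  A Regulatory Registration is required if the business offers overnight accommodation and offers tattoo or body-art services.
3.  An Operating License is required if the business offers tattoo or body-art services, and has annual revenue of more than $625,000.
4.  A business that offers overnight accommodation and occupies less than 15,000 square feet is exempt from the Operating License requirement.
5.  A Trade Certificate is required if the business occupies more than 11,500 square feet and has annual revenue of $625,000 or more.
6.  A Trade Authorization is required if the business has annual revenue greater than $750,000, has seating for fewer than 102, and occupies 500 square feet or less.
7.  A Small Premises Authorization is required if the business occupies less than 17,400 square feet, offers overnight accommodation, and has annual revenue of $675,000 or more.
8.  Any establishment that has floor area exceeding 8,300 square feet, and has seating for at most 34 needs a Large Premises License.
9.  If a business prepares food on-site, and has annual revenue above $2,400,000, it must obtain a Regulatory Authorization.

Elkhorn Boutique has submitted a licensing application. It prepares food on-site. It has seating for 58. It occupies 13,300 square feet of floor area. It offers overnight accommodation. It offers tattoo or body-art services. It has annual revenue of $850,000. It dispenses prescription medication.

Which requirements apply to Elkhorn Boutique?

1. offers tattoo or body-art services; revenue $850,000 < $2,925,000; floor area 13,300 square feet > 11,200 square feet → Body Art Authorization not required.
2. offers overnight accommodation; offers tattoo or body-art services → Regulatory Registration required.
3. offers tattoo or body-art services; revenue $850,000 > $625,000 → Operating License required.
4. offers overnight accommodation; floor area 13,300 square feet < 15,000 square feet → exempt from Operating License.
5. floor area 13,300 square feet > 11,500 square feet; revenue $850,000 ≥ $625,000 → Trade Certificate required.
6. revenue $850,000 > $750,000; seating 58 < 102; floor area 13,300 square feet > 500 square feet → Trade Authorization not required.
7. floor area 13,300 square feet < 17,400 square feet; offers overnight accommodation; revenue $850,000 ≥ $675,000 → Small Premises Authorization required.
8. floor area 13,300 square feet > 8,300 square feet; seating 58 > 34 → Large Premises License not required.
9. prepares food on-site; revenue $850,000 ≤ $2,400,000 → Regulatory Authorization not required.

Regulatory Registration, Small Premises Authorization, Trade Certificate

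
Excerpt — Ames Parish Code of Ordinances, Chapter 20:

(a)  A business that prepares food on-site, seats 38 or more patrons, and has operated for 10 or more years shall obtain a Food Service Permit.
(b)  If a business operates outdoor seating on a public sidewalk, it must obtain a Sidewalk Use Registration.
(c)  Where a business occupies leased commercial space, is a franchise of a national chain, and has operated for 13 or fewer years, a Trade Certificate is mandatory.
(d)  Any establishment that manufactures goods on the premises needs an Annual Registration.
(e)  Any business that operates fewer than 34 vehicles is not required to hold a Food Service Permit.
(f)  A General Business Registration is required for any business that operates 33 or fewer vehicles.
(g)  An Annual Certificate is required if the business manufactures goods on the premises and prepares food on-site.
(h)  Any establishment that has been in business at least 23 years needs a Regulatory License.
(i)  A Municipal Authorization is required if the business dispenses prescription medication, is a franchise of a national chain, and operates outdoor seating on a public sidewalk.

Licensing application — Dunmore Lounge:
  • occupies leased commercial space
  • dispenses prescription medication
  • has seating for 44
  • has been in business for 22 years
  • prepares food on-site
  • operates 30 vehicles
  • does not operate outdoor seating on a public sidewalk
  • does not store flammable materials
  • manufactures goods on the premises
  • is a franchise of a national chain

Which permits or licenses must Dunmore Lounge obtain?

(a) prepares food on-site; seating 44 ≥ 38; years in business 22 ≥ 10 → Food Service Permit required.
(b) does not operate outdoor seating on a public sidewalk → Sidewalk Use Registration not required.
(c) occupies leased commercial space; is a franchise of a national chain; years in business 22 > 13 → Trade Certificate not required.
(d) manufactures goods on the premises → Annual Registration required.
(e) vehicles 30 < 34 → exempt from Food Service Permit.
(f) vehicles 30 ≤ 33 → General Business Registration required.
(g) manufactures goods on the premises; prepares food on-site → Annual Certificate required.
(h) years in business 22 < 23 → Regulatory License not required.
(i) dispenses prescription medication; is a franchise of a national chain; does not operate outdoor seating on a public sidewalk → Municipal Authorization not required.

Annual Certificate, Annual Registration, General Business Registration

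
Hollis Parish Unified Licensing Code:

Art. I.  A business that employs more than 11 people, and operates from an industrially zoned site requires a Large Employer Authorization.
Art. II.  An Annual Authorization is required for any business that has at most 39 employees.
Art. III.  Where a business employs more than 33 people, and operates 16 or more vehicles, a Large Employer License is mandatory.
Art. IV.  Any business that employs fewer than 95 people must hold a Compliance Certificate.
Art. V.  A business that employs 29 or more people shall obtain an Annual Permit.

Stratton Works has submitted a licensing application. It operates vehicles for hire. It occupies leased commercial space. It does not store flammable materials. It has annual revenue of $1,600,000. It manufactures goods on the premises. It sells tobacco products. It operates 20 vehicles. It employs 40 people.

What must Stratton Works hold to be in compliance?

Art. I. employees 40 > 11; occupies leased commercial space (not: operates from an industrially zoned site) → Large Employer Authorization not required.
Art. II. employees 40 > 39 → Annual Authorization not required.
Art. III. employees 40 > 33; vehicles 20 ≥ 16 → Large Employer License required.
Art. IV. employees 40 < 95 → Compliance Certificate required.
Art. V. employees 40 ≥ 29 → Annual Permit required.

Annual Permit, Compliance Certificate, Large Employer License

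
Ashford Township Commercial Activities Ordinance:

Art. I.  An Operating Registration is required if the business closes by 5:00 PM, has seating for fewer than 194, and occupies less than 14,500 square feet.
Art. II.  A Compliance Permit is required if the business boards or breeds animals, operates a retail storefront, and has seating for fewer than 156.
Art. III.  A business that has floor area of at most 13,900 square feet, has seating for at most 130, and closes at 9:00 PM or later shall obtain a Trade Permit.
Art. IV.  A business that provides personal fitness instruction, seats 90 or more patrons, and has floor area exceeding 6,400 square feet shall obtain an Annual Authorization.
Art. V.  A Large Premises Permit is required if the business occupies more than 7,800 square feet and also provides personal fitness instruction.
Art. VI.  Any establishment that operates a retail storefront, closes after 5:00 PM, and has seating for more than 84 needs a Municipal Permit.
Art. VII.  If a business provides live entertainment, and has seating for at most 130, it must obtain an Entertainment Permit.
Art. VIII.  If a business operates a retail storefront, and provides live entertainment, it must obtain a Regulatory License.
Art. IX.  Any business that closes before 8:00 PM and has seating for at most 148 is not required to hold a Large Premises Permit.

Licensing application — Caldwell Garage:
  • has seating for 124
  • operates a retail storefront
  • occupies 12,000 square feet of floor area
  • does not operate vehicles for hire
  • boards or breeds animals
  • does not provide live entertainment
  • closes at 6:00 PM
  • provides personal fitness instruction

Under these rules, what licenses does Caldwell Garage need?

Annual Authorization, Compliance Permit, Municipal Permit

Art. I. closes 6:00 PM, after 5:00 PM; seating 124 < 194; floor area 12,000 square feet < 14,500 square feet → Operating Registration not required.
Art. II. boards or breeds animals; operates a retail storefront; seating 124 < 156 → Compliance Permit required.
Art. III. floor area 12,000 square feet ≤ 13,900 square feet; seating 124 ≤ 130; closes 6:00 PM, at/before 9:00 PM → Trade Permit not required.
Art. IV. provides personal fitness instruction; seating 124 ≥ 90; floor area 12,000 square feet > 6,400 square feet → Annual Authorization required.
Art. V. floor area 12,000 square feet > 7,800 square feet; provides personal fitness instruction → Large Premises Permit required.
Art. VI. operates a retail storefront; closes 6:00 PM, after 5:00 PM; seating 124 > 84 → Municipal Permit required.
Art. VII. does not provide live entertainment; seating 124 ≤ 130 → Entertainment Permit not required.
Art. VIII. operates a retail storefront; does not provide live entertainment → Regulatory License not required.
Art. IX. closes 6:00 PM, at/before 8:00 PM; seating 124 ≤ 148 → exempt from Large Premises Permit.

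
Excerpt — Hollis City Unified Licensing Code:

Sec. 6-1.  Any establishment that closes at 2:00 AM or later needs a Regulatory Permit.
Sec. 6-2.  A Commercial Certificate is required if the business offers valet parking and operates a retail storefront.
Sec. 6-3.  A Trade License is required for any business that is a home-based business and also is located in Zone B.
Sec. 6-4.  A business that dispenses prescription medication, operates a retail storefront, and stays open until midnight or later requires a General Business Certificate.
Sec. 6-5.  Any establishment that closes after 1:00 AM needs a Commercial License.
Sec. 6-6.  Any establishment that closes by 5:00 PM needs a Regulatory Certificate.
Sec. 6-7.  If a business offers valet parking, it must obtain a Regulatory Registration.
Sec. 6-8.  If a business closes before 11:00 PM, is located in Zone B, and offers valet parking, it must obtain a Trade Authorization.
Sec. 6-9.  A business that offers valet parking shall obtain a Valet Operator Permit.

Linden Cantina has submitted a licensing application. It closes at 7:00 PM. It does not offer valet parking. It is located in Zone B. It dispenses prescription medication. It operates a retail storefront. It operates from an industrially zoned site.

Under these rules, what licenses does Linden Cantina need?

Sec. 6-1. closes 7:00 PM, at/before 2:00 AM → Regulatory Permit not required.
Sec. 6-2. does not offer valet parking; operates a retail storefront → Commercial Certificate not required.
Sec. 6-3. operates from an industrially zoned site (not: is a home-based business); is located in Zone B → Trade License not required.
Sec. 6-4. dispenses prescription medication; operates a retail storefront; closes 7:00 PM, at/before midnight → General Business Certificate not required.
Sec. 6-5. closes 7:00 PM, at/before 1:00 AM → Commercial License not required.
Sec. 6-6. closes 7:00 PM, after 5:00 PM → Regulatory Certificate not required.
Sec. 6-7. does not offer valet parking → Regulatory Registration not required.
Sec. 6-8. closes 7:00 PM, at/before 11:00 PM; is located in Zone B; does not offer valet parking → Trade Authorization not required.
Sec. 6-9. does not offer valet parking → Valet Operator Permit not required.

None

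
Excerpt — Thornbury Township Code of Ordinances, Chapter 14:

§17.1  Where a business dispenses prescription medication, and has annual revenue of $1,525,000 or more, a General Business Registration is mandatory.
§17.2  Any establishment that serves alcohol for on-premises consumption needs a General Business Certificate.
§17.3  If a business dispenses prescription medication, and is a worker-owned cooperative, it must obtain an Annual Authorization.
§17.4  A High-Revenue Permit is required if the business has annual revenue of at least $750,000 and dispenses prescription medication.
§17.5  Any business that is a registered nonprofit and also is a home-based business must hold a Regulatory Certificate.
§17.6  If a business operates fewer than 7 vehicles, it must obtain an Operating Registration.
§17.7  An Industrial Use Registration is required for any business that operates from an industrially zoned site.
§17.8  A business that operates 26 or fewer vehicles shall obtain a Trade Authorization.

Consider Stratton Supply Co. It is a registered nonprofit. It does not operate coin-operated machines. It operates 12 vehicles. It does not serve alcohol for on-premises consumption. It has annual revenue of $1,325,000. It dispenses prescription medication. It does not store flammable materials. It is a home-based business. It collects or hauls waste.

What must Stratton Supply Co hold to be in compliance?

High-Revenue Permit, Regulatory Certificate, Trade Authorization

§17.1 dispenses prescription medication; revenue $1,325,000 < $1,525,000 → General Business Registration not required.
§17.2 does not serve alcohol for on-premises consumption → General Business Certificate not required.
§17.3 dispenses prescription medication; is a registered nonprofit (not: is a worker-owned cooperative) → Annual Authorization not required.
§17.4 revenue $1,325,000 ≥ $750,000; dispenses prescription medication → High-Revenue Permit required.
§17.5 is a registered nonprofit; is a home-based business → Regulatory Certificate required.
§17.6 vehicles 12 ≥ 7 → Operating Registration not required.
§17.7 is a home-based business (not: operates from an industrially zoned site) → Industrial Use Registration not required.
§17.8 vehicles 12 ≤ 26 → Trade Authorization required.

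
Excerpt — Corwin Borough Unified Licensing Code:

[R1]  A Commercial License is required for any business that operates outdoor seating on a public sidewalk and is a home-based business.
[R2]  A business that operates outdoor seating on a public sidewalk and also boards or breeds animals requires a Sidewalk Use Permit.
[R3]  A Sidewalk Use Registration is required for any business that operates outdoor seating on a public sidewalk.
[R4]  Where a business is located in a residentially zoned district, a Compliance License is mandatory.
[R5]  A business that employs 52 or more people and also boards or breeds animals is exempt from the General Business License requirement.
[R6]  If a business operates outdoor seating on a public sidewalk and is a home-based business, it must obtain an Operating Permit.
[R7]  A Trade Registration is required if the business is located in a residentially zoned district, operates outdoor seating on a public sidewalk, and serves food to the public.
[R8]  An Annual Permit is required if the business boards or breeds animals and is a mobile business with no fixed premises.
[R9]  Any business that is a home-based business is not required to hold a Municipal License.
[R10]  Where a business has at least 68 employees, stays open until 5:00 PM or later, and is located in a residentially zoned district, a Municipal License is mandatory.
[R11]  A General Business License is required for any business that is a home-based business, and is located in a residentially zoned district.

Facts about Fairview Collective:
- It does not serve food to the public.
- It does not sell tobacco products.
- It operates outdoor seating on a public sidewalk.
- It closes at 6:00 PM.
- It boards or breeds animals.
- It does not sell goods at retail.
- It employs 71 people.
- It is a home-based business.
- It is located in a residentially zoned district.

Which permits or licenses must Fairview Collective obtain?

Commercial License, Compliance License, Operating Permit, Sidewalk Use Permit, Sidewalk Use Registration

[R1] operates outdoor seating on a public sidewalk; is a home-based business → Commercial License required.
[R2] operates outdoor seating on a public sidewalk; boards or breeds animals → Sidewalk Use Permit required.
[R3] operates outdoor seating on a public sidewalk → Sidewalk Use Registration required.
[R4] is located in a residentially zoned district → Compliance License required.
[R5] employees 71 ≥ 52; boards or breeds animals → exempt from General Business License.
[R6] operates outdoor seating on a public sidewalk; is a home-based business → Operating Permit required.
[R7] is located in a residentially zoned district; operates outdoor seating on a public sidewalk; does not serve food to the public → Trade Registration not required.
[R8] boards or breeds animals; is a home-based business (not: is a mobile business with no fixed premises) → Annual Permit not required.
[R9] is a home-based business → exempt from Municipal License.
[R10] employees 71 ≥ 68; closes 6:00 PM, after 5:00 PM; is located in a residentially zoned district → Municipal License required.
[R11] is a home-based business; is located in a residentially zoned district → General Business License required.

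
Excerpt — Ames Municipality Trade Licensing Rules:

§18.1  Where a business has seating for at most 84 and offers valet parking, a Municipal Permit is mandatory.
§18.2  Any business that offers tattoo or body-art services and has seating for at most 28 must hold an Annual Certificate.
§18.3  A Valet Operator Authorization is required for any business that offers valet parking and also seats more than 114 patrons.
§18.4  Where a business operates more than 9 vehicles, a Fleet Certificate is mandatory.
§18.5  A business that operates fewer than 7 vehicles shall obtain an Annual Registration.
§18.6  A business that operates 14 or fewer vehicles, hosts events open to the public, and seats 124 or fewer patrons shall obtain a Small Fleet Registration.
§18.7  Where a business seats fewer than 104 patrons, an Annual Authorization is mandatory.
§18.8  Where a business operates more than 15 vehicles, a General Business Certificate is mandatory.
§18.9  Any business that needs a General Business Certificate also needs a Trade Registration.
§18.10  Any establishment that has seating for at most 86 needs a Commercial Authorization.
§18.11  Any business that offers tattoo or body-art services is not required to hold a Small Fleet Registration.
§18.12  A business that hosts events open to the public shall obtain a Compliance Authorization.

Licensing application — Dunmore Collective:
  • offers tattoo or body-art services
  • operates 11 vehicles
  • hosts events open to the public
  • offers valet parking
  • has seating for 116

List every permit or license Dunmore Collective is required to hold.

Compliance Authorization, Fleet Certificate, Valet Operator Authorization

§18.1 seating 116 > 84; offers valet parking → Municipal Permit not required.
§18.2 offers tattoo or body-art services; seating 116 > 28 → Annual Certificate not required.
§18.3 offers valet parking; seating 116 > 114 → Valet Operator Authorization required.
§18.4 vehicles 11 > 9 → Fleet Certificate required.
§18.5 vehicles 11 ≥ 7 → Annual Registration not required.
§18.6 vehicles 11 ≤ 14; hosts events open to the public; seating 116 ≤ 124 → Small Fleet Registration required.
§18.7 seating 116 ≥ 104 → Annual Authorization not required.
§18.8 vehicles 11 ≤ 15 → General Business Certificate not required.
§18.9 General Business Certificate is not required → no effect.
§18.10 seating 116 > 86 → Commercial Authorization not required.
§18.11 offers tattoo or body-art services → exempt from Small Fleet Registration.
§18.12 hosts events open to the public → Compliance Authorization required.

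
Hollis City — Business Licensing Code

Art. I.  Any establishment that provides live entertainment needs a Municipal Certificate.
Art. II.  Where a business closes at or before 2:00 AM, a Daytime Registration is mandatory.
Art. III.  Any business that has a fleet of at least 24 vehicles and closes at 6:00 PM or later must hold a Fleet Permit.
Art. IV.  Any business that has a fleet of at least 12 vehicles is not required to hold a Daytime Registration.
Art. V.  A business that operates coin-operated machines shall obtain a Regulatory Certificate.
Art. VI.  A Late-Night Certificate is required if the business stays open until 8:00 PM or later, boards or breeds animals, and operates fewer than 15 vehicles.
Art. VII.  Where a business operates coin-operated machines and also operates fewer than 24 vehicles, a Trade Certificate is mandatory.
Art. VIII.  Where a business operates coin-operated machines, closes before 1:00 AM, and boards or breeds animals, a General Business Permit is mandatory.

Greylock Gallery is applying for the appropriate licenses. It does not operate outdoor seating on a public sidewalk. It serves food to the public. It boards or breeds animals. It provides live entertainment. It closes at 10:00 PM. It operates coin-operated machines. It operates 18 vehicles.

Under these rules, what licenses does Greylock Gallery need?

Art. I. provides live entertainment → Municipal Certificate required.
Art. II. closes 10:00 PM, at/before 2:00 AM → Daytime Registration required.
Art. III. vehicles 18 < 24; closes 10:00 PM, after 6:00 PM → Fleet Permit not required.
Art. IV. vehicles 18 ≥ 12 → exempt from Daytime Registration.
Art. V. operates coin-operated machines → Regulatory Certificate required.
Art. VI. closes 10:00 PM, after 8:00 PM; boards or breeds animals; vehicles 18 ≥ 15 → Late-Night Certificate not required.
Art. VII. operates coin-operated machines; vehicles 18 < 24 → Trade Certificate required.
Art. VIII. operates coin-operated machines; closes 10:00 PM, at/before 1:00 AM; boards or breeds animals → General Business Permit required.

General Business Permit, Municipal Certificate, Regulatory Certificate, Trade Certificate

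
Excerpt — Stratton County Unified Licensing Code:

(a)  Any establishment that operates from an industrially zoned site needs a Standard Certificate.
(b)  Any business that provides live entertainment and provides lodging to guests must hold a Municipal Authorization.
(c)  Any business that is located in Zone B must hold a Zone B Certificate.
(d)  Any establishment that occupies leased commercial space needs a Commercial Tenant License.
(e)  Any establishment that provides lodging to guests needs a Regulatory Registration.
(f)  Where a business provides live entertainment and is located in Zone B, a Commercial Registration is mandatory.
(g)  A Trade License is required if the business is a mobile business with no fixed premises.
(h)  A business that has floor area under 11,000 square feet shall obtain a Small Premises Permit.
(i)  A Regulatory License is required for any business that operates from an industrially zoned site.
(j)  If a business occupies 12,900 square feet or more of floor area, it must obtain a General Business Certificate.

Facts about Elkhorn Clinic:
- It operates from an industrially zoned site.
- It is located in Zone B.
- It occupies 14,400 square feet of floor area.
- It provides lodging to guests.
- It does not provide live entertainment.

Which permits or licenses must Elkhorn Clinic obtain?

General Business Certificate, Regulatory License, Regulatory Registration, Standard Certificate, Zone B Certificate

(a) operates from an industrially zoned site → Standard Certificate required.
(b) does not provide live entertainment; provides lodging to guests → Municipal Authorization not required.
(c) is located in Zone B → Zone B Certificate required.
(d) operates from an industrially zoned site (not: occupies leased commercial space) → Commercial Tenant License not required.
(e) provides lodging to guests → Regulatory Registration required.
(f) does not provide live entertainment; is located in Zone B → Commercial Registration not required.
(g) operates from an industrially zoned site (not: is a mobile business with no fixed premises) → Trade License not required.
(h) floor area 14,400 square feet ≥ 11,000 square feet → Small Premises Permit not required.
(i) operates from an industrially zoned site → Regulatory License required.
(j) floor area 14,400 square feet ≥ 12,900 square feet → General Business Certificate required.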